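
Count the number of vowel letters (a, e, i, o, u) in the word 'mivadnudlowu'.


Scanning each character of 'mivadnudlowu':
  Position 1: 'm' -> consonant (running count: 0)
  Position 2: 'i' -> vowel (running count: 1)
  Position 3: 'v' -> consonant (running count: 1)
  Position 4: 'a' -> vowel (running count: 2)
  Position 5: 'd' -> consonant (running count: 2)
  Position 6: 'n' -> consonant (running count: 2)
  Position 7: 'u' -> vowel (running count: 3)
  Position 8: 'd' -> consonant (running count: 3)
  Position 9: 'l' -> consonant (running count: 3)
  Position 10: 'o' -> vowel (running count: 4)
  Position 11: 'w' -> consonant (running count: 4)
  Position 12: 'u' -> vowel (running count: 5)
Total vowels: 5

5


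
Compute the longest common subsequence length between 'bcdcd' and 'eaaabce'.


DP table for LCS of 'bcdcd' and 'eaaabce':
       e  a  a  a  b  c  e
    0  0  0  0  0  0  0  0
  b 0  0  0  0  0  1  1  1
  c 0  0  0  0  0  1  2  2
  d 0  0  0  0  0  1  2  2
  c 0  0  0  0  0  1  2  2
  d 0  0  0  0  0  1  2  2
LCS: 'bc'
LCS length = 2

2


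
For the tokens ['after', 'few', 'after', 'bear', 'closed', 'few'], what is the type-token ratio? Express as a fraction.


Tokens: 6
Unique types: ('after', 'bear', 'closed', 'few') = 4
TTR = 4/6
Simplify: divide both by 2 -> 2/3
TTR = 2/3

2/3


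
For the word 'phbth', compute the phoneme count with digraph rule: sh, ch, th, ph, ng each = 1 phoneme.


Parsing 'phbth' greedily, digraphs first:
  'ph' -> digraph (1 consonant phoneme) (phonemes so far: 1)
  'b' -> consonant phoneme (phonemes so far: 2)
  'th' -> digraph (1 consonant phoneme) (phonemes so far: 3)
Total phonemes: 3

3


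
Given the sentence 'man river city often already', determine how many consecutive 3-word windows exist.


Word trigrams from [5] words:
  Trigram 1: (man river city)
  Trigram 2: (river city often)
  Trigram 3: (city often already)
Total word trigrams: 5 - 2 = 3

3


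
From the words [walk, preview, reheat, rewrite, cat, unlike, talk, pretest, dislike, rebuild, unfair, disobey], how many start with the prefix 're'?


Checking each word for prefix 're':
  'walk' -> no (count: 0)
  'preview' -> no (count: 0)
  'reheat' -> YES, starts with 're' (count: 1)
  'rewrite' -> YES, starts with 're' (count: 2)
  'cat' -> no (count: 2)
  'unlike' -> no (count: 2)
  'talk' -> no (count: 2)
  'pretest' -> no (count: 2)
  'dislike' -> no (count: 2)
  'rebuild' -> YES, starts with 're' (count: 3)
  'unfair' -> no (count: 3)
  'disobey' -> no (count: 3)
Total with prefix 're': 3

3


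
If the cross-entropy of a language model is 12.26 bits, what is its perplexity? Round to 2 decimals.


Perplexity formula: PP = 2^H
H = 12.26
PP = 2^12.26
Decompose: 2^12.26 = 2^12 * 2^0.26
2^12 = 4096, 2^0.26 ~ 1.1974787
PP ~ 4096 * 1.1974787 = 4904.8727552
Rounded to 2 decimals: 4904.87

4904.87


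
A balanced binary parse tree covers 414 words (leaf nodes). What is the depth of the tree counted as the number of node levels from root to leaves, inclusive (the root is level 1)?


In a balanced binary tree with n leaves the deepest leaf is ceil(log2(n)) edges below the root,
so counting node levels inclusive of root and leaves gives ceil(log2(n)) + 1 levels.
log2(414) = 8.6935
ceil(8.6935) = 9
levels = 9 + 1 = 10

10


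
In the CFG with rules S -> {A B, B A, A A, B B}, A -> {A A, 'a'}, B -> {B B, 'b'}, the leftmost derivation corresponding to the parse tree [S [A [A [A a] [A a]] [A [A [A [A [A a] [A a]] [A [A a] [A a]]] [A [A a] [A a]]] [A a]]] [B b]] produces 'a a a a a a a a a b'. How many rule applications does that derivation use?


Every bracketed nonterminal node [X ...] in the tree is produced by exactly one rule application.
Reading the tree off as a leftmost derivation:
  Step 1: S  =>  A B   (applied S -> A B)
  Step 2: A B  =>  A A B   (applied A -> A A)
  Step 3: A A B  =>  A A A B   (applied A -> A A)
  Step 4: A A A B  =>  a A A B   (applied A -> a)
  Step 5: a A A B  =>  a a A B   (applied A -> a)
  Step 6: a a A B  =>  a a A A B   (applied A -> A A)
  Step 7: a a A A B  =>  a a A A A B   (applied A -> A A)
  Step 8: a a A A A B  =>  a a A A A A B   (applied A -> A A)
  Step 9: a a A A A A B  =>  a a A A A A A B   (applied A -> A A)
  Step 10: a a A A A A A B  =>  a a a A A A A B   (applied A -> a)
  Step 11: a a a A A A A B  =>  a a a a A A A B   (applied A -> a)
  Step 12: a a a a A A A B  =>  a a a a A A A A B   (applied A -> A A)
  Step 13: a a a a A A A A B  =>  a a a a a A A A B   (applied A -> a)
  Step 14: a a a a a A A A B  =>  a a a a a a A A B   (applied A -> a)
  Step 15: a a a a a a A A B  =>  a a a a a a A A A B   (applied A -> A A)
  Step 16: a a a a a a A A A B  =>  a a a a a a a A A B   (applied A -> a)
  Step 17: a a a a a a a A A B  =>  a a a a a a a a A B   (applied A -> a)
  Step 18: a a a a a a a a A B  =>  a a a a a a a a a B   (applied A -> a)
  Step 19: a a a a a a a a a B  =>  a a a a a a a a a b   (applied B -> b)
Final yield: a a a a a a a a a b
Total rewrite steps: 19

19


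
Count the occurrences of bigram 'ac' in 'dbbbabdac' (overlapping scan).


Scanning 'dbbbabdac' for bigram 'ac':
  Position 0: 'db' -> no
  Position 1: 'bb' -> no
  Position 2: 'bb' -> no
  Position 3: 'ba' -> no
  Position 4: 'ab' -> no
  Position 5: 'bd' -> no
  Position 6: 'da' -> no
  Position 7: 'ac' -> MATCH
Total matches: 1

1


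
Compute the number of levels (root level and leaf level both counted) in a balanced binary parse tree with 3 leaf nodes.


In a balanced binary tree with n leaves the deepest leaf is ceil(log2(n)) edges below the root,
so counting node levels inclusive of root and leaves gives ceil(log2(n)) + 1 levels.
log2(3) = 1.5850
ceil(1.5850) = 2
levels = 2 + 1 = 3

3


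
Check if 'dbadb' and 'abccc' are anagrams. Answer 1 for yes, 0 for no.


Sort characters of 'dbadb': 'abbdd'
Sort characters of 'abccc': 'abccc'
Sorted forms differ -> they are NOT anagrams
Result: 0

0


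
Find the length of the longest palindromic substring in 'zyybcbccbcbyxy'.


Scanning 'zyybcbccbcbyxy' for palindromic substrings.
Substring at positions 2-11: 'ybcbccbcby'.
Check: reverse('ybcbccbcby') = 'ybcbccbcby' -> palindrome confirmed.
Neighbouring characters ('y' / 'x') break symmetry, so it cannot extend further.
No longer palindromic substring exists; longest length = 10

10


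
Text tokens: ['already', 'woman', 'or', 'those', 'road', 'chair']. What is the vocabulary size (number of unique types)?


Listing all tokens and tracking unique types:
  Token 1: 'already' -> NEW (unique so far: 1)
  Token 2: 'woman' -> NEW (unique so far: 2)
  Token 3: 'or' -> NEW (unique so far: 3)
  Token 4: 'those' -> NEW (unique so far: 4)
  Token 5: 'road' -> NEW (unique so far: 5)
  Token 6: 'chair' -> NEW (unique so far: 6)
Unique types: ('already', 'chair', 'or', 'road', 'those', 'woman')
Vocabulary size: 6

6


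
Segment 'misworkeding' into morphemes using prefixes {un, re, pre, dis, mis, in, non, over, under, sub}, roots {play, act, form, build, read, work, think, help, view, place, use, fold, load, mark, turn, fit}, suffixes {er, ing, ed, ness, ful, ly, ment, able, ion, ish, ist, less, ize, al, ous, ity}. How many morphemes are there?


Segmenting 'misworkeding' against the inventory:
  'mis' -> prefix (morpheme 1)
  'work' -> root (morpheme 2)
  'ed' -> suffix (morpheme 3)
  'ing' -> suffix (morpheme 4)
Total morphemes: 4

4


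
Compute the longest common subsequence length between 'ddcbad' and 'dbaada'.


DP table for LCS of 'ddcbad' and 'dbaada':
       d  b  a  a  d  a
    0  0  0  0  0  0  0
  d 0  1  1  1  1  1  1
  d 0  1  1  1  1  2  2
  c 0  1  1  1  1  2  2
  b 0  1  2  2  2  2  2
  a 0  1  2  3  3  3  3
  d 0  1  2  3  3  4  4
LCS: 'dbad'
LCS length = 4

4


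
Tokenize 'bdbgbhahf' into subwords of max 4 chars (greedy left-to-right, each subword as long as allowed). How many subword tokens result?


'bdbgbhahf' has 9 characters.
Chunking with max size 4:
  Chunk 1: 'bdbg' (positions 0-3)
  Chunk 2: 'bhah' (positions 4-7)
  Chunk 3: 'f' (positions 8-8)
Total chunks: ceil(9 / 4) = 3

3


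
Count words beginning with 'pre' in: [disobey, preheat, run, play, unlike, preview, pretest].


Checking each word for prefix 'pre':
  'disobey' -> no (count: 0)
  'preheat' -> YES, starts with 'pre' (count: 1)
  'run' -> no (count: 1)
  'play' -> no (count: 1)
  'unlike' -> no (count: 1)
  'preview' -> YES, starts with 'pre' (count: 2)
  'pretest' -> YES, starts with 'pre' (count: 3)
Total with prefix 'pre': 3

3


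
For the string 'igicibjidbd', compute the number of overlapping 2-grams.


String 'igicibjidbd' has length L = 11.
Number of overlapping n-grams = L - n + 1
Substituting: 11 - 2 + 1 = 10

10


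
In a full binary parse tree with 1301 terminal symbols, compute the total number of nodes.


Leaf nodes (terminals): 1301
Internal nodes = n - 1 = 1301 - 1 = 1300
Total = leaves + internal = 1301 + 1300 = 2601

2601


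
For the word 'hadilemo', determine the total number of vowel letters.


Scanning each character of 'hadilemo':
  Position 1: 'h' -> consonant (running count: 0)
  Position 2: 'a' -> vowel (running count: 1)
  Position 3: 'd' -> consonant (running count: 1)
  Position 4: 'i' -> vowel (running count: 2)
  Position 5: 'l' -> consonant (running count: 2)
  Position 6: 'e' -> vowel (running count: 3)
  Position 7: 'm' -> consonant (running count: 3)
  Position 8: 'o' -> vowel (running count: 4)
Total vowels: 4

4


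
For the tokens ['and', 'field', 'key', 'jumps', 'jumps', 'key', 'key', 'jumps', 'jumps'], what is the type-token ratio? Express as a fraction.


Tokens: 9
Unique types: ('and', 'field', 'jumps', 'key') = 4
TTR = 4/9
Already in lowest terms.

4/9


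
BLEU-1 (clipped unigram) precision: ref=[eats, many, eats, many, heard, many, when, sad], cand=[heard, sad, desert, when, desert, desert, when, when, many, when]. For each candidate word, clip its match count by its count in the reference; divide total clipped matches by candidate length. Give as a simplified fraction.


Reference word counts: {'eats': 2, 'heard': 1, 'many': 3, 'sad': 1, 'when': 1}
Checking each candidate word (with clipping):
  'heard' -> in reference (ref count 1, used 1/1) -> match (matches: 1)
  'sad' -> in reference (ref count 1, used 1/1) -> match (matches: 2)
  'desert' -> not in reference -> no match (matches: 2)
  'when' -> in reference (ref count 1, used 1/1) -> match (matches: 3)
  'desert' -> not in reference -> no match (matches: 3)
  'desert' -> not in reference -> no match (matches: 3)
  'when' -> ref count 1 already used up (1/1) -> clipped, no match (matches: 3)
  'when' -> ref count 1 already used up (1/1) -> clipped, no match (matches: 3)
  'many' -> in reference (ref count 3, used 1/3) -> match (matches: 4)
  'when' -> ref count 1 already used up (1/1) -> clipped, no match (matches: 4)
Clipped matches: 4, Candidate length: 10
Precision = 4/10 = 2/5

2/5


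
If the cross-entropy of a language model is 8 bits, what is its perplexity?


Perplexity formula: PP = 2^H
H = 8
PP = 2^8
Steps: 2^1 = 2, 2^2 = 4, 2^3 = 8, 2^4 = 16, 2^5 = 32, 2^6 = 64, 2^7 = 128, 2^8 = 256
PP = 256

256


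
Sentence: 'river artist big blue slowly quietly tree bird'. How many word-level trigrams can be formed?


Word trigrams from [8] words:
  Trigram 1: (river artist big)
  Trigram 2: (artist big blue)
  Trigram 3: (big blue slowly)
  Trigram 4: (blue slowly quietly)
  Trigram 5: (slowly quietly tree)
  Trigram 6: (quietly tree bird)
Total word trigrams: 8 - 2 = 6

6


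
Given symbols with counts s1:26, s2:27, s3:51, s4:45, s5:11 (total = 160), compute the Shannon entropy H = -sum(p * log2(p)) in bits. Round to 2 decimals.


Computing entropy H = -sum(p_i * log2(p_i)):
  s1: p = 26/160 = 0.1625, -p*log2(p) = 0.4260
  s2: p = 27/160 = 0.1688, -p*log2(p) = 0.4332
  s3: p = 51/160 = 0.3187, -p*log2(p) = 0.5258
  s4: p = 45/160 = 0.2812, -p*log2(p) = 0.5147
  s5: p = 11/160 = 0.0688, -p*log2(p) = 0.2655
H = sum of terms = 2.1652
Rounded to 2 decimals: 2.17

2.17


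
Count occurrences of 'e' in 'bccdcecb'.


Scanning 'bccdcecb' for 'e':
  Position 5: 'e' -> MATCH (count: 1)
Total occurrences of 'e': 1

1


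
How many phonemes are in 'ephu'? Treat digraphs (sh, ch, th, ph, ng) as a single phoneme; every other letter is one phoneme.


Parsing 'ephu' greedily, digraphs first:
  'e' -> vowel phoneme (phonemes so far: 1)
  'ph' -> digraph (1 consonant phoneme) (phonemes so far: 2)
  'u' -> vowel phoneme (phonemes so far: 3)
Total phonemes: 3

3


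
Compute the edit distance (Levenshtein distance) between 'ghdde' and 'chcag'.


Building DP table for s1='ghdde' (len 5) and s2='chcag' (len 5):
       c  h  c  a  g
    0  1  2  3  4  5
  g 1  1  2  3  4  4
  h 2  2  1  2  3  4
  d 3  3  2  2  3  4
  d 4  4  3  3  3  4
  e 5  5  4  4  4  4
Edit distance = dp[5][5] = 4

4


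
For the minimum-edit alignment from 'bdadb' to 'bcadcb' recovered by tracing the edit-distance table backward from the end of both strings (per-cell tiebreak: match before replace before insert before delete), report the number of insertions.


Edit distance = 2. Backtracking from cell (5, 6) with preference match > replace > insert > delete,
then listing the resulting alignment 'bdadb' -> 'bcadcb' left to right:
  Step 1: keep 'b'
  Step 2: replace d->c
  Step 3: keep 'a'
  Step 4: keep 'd'
  Step 5: insert 'c' [insertion #1]
  Step 6: keep 'b'
Total insertions: 1

1


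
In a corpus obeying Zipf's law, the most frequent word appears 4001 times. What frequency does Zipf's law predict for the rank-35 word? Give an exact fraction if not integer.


Zipf's law: freq(rank) = f1 / rank
f1 = 4001, rank = 35
freq = 4001 / 35
GCD(4001, 35) = 1
Simplified: 4001/35

4001/35


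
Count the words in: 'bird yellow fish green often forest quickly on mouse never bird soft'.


Counting words by splitting on spaces:
  Word 1: 'bird'
  Word 2: 'yellow'
  Word 3: 'fish'
  Word 4: 'green'
  Word 5: 'often'
  Word 6: 'forest'
  Word 7: 'quickly'
  Word 8: 'on'
  Word 9: 'mouse'
  Word 10: 'never'
  Word 11: 'bird'
  Word 12: 'soft'
Total words: 12

12


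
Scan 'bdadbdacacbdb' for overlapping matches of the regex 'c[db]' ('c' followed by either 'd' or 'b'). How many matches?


Pattern: c[db] means 'c' followed by either 'd' or 'b'.
Scanning 'bdadbdacacbdb' position-by-position:
  Pos 0: window 'bd' -> no
  Pos 1: window 'da' -> no
  Pos 2: window 'ad' -> no
  Pos 3: window 'db' -> no
  Pos 4: window 'bd' -> no
  Pos 5: window 'da' -> no
  Pos 6: window 'ac' -> no
  Pos 7: window 'ca' -> no
  Pos 8: window 'ac' -> no
  Pos 9: window 'cb' -> MATCH
  Pos 10: window 'bd' -> no
  Pos 11: window 'db' -> no
  Pos 12: window 'b' -> no
Total matches: 1

1


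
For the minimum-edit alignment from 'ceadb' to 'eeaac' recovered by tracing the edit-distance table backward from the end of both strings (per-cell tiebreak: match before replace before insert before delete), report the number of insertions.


Edit distance = 3. Backtracking from cell (5, 5) with preference match > replace > insert > delete,
then listing the resulting alignment 'ceadb' -> 'eeaac' left to right:
  Step 1: replace c->e
  Step 2: keep 'e'
  Step 3: keep 'a'
  Step 4: replace d->a
  Step 5: replace b->c
Total insertions: 0

0


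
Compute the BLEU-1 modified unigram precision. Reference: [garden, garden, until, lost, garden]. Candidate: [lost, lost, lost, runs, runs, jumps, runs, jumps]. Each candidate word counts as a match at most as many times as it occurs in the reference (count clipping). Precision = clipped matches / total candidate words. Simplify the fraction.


Reference word counts: {'garden': 3, 'lost': 1, 'until': 1}
Checking each candidate word (with clipping):
  'lost' -> in reference (ref count 1, used 1/1) -> match (matches: 1)
  'lost' -> ref count 1 already used up (1/1) -> clipped, no match (matches: 1)
  'lost' -> ref count 1 already used up (1/1) -> clipped, no match (matches: 1)
  'runs' -> not in reference -> no match (matches: 1)
  'runs' -> not in reference -> no match (matches: 1)
  'jumps' -> not in reference -> no match (matches: 1)
  'runs' -> not in reference -> no match (matches: 1)
  'jumps' -> not in reference -> no match (matches: 1)
Clipped matches: 1, Candidate length: 8
Precision = 1/8

1/8


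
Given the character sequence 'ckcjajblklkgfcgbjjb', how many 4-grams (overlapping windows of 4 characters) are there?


String 'ckcjajblklkgfcgbjjb' has length L = 19.
Number of overlapping n-grams = L - n + 1
Substituting: 19 - 4 + 1 = 16

16


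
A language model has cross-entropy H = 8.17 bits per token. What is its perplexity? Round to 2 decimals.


Perplexity formula: PP = 2^H
H = 8.17
PP = 2^8.17
Decompose: 2^8.17 = 2^8 * 2^0.17
2^8 = 256, 2^0.17 ~ 1.1250585
PP ~ 256 * 1.1250585 = 288.0149760
Rounded to 2 decimals: 288.01

288.01


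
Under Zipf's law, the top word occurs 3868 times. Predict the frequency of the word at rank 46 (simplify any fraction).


Zipf's law: freq(rank) = f1 / rank
f1 = 3868, rank = 46
freq = 3868 / 46
GCD(3868, 46) = 2
Simplified: 1934/23

1934/23


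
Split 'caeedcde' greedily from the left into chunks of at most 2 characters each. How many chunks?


'caeedcde' has 8 characters.
Chunking with max size 2:
  Chunk 1: 'ca' (positions 0-1)
  Chunk 2: 'ee' (positions 2-3)
  Chunk 3: 'dc' (positions 4-5)
  Chunk 4: 'de' (positions 6-7)
Total chunks: ceil(8 / 2) = 4

4


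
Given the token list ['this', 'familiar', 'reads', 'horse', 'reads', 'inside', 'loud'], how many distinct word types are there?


Listing all tokens and tracking unique types:
  Token 1: 'this' -> NEW (unique so far: 1)
  Token 2: 'familiar' -> NEW (unique so far: 2)
  Token 3: 'reads' -> NEW (unique so far: 3)
  Token 4: 'horse' -> NEW (unique so far: 4)
  Token 5: 'reads' -> duplicate (unique so far: 4)
  Token 6: 'inside' -> NEW (unique so far: 5)
  Token 7: 'loud' -> NEW (unique so far: 6)
Unique types: ('familiar', 'horse', 'inside', 'loud', 'reads', 'this')
Vocabulary size: 6

6


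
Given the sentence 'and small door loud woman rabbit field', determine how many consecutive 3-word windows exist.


Word trigrams from [7] words:
  Trigram 1: (and small door)
  Trigram 2: (small door loud)
  Trigram 3: (door loud woman)
  Trigram 4: (loud woman rabbit)
  Trigram 5: (woman rabbit field)
Total word trigrams: 7 - 2 = 5

5


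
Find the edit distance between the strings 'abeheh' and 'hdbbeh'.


Building DP table for s1='abeheh' (len 6) and s2='hdbbeh' (len 6):
       h  d  b  b  e  h
    0  1  2  3  4  5  6
  a 1  1  2  3  4  5  6
  b 2  2  2  2  3  4  5
  e 3  3  3  3  3  3  4
  h 4  3  4  4  4  4  3
  e 5  4  4  5  5  4  4
  h 6  5  5  5  6  5  4
Edit distance = dp[6][6] = 4

4


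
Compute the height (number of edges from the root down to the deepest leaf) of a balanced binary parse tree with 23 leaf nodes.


In a balanced binary tree with n leaves the deepest leaf is ceil(log2(n)) edges below the root.
log2(23) = 4.5236
ceil(4.5236) = 5
height (edges) = 5

5


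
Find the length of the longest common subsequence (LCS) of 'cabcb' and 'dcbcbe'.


DP table for LCS of 'cabcb' and 'dcbcbe':
       d  c  b  c  b  e
    0  0  0  0  0  0  0
  c 0  0  1  1  1  1  1
  a 0  0  1  1  1  1  1
  b 0  0  1  2  2  2  2
  c 0  0  1  2  3  3  3
  b 0  0  1  2  3  4  4
LCS: 'cbcb'
LCS length = 4

4


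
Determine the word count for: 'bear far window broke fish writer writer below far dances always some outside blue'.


Counting words by splitting on spaces:
  Word 1: 'bear'
  Word 2: 'far'
  Word 3: 'window'
  Word 4: 'broke'
  Word 5: 'fish'
  Word 6: 'writer'
  Word 7: 'writer'
  Word 8: 'below'
  Word 9: 'far'
  Word 10: 'dances'
  Word 11: 'always'
  Word 12: 'some'
  Word 13: 'outside'
  Word 14: 'blue'
Total words: 14

14


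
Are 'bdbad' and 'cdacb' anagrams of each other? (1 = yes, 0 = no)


Sort characters of 'bdbad': 'abbdd'
Sort characters of 'cdacb': 'abccd'
Sorted forms differ -> they are NOT anagrams
Result: 0

0


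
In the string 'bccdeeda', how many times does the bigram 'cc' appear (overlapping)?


Scanning 'bccdeeda' for bigram 'cc':
  Position 0: 'bc' -> no
  Position 1: 'cc' -> MATCH
  Position 2: 'cd' -> no
  Position 3: 'de' -> no
  Position 4: 'ee' -> no
  Position 5: 'ed' -> no
  Position 6: 'da' -> no
Total matches: 1

1


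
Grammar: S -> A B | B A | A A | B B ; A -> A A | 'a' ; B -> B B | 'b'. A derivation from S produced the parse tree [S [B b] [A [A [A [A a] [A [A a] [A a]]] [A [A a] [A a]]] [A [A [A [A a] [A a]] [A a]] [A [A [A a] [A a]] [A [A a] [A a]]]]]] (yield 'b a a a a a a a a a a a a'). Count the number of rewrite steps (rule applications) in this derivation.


Every bracketed nonterminal node [X ...] in the tree is produced by exactly one rule application.
Reading the tree off as a leftmost derivation:
  Step 1: S  =>  B A   (applied S -> B A)
  Step 2: B A  =>  b A   (applied B -> b)
  Step 3: b A  =>  b A A   (applied A -> A A)
  Step 4: b A A  =>  b A A A   (applied A -> A A)
  Step 5: b A A A  =>  b A A A A   (applied A -> A A)
  Step 6: b A A A A  =>  b a A A A   (applied A -> a)
  Step 7: b a A A A  =>  b a A A A A   (applied A -> A A)
  Step 8: b a A A A A  =>  b a a A A A   (applied A -> a)
  Step 9: b a a A A A  =>  b a a a A A   (applied A -> a)
  Step 10: b a a a A A  =>  b a a a A A A   (applied A -> A A)
  Step 11: b a a a A A A  =>  b a a a a A A   (applied A -> a)
  Step 12: b a a a a A A  =>  b a a a a a A   (applied A -> a)
  Step 13: b a a a a a A  =>  b a a a a a A A   (applied A -> A A)
  Step 14: b a a a a a A A  =>  b a a a a a A A A   (applied A -> A A)
  Step 15: b a a a a a A A A  =>  b a a a a a A A A A   (applied A -> A A)
  Step 16: b a a a a a A A A A  =>  b a a a a a a A A A   (applied A -> a)
  Step 17: b a a a a a a A A A  =>  b a a a a a a a A A   (applied A -> a)
  Step 18: b a a a a a a a A A  =>  b a a a a a a a a A   (applied A -> a)
  Step 19: b a a a a a a a a A  =>  b a a a a a a a a A A   (applied A -> A A)
  Step 20: b a a a a a a a a A A  =>  b a a a a a a a a A A A   (applied A -> A A)
  Step 21: b a a a a a a a a A A A  =>  b a a a a a a a a a A A   (applied A -> a)
  Step 22: b a a a a a a a a a A A  =>  b a a a a a a a a a a A   (applied A -> a)
  Step 23: b a a a a a a a a a a A  =>  b a a a a a a a a a a A A   (applied A -> A A)
  Step 24: b a a a a a a a a a a A A  =>  b a a a a a a a a a a a A   (applied A -> a)
  Step 25: b a a a a a a a a a a a A  =>  b a a a a a a a a a a a a   (applied A -> a)
Final yield: b a a a a a a a a a a a a
Total rewrite steps: 25

25


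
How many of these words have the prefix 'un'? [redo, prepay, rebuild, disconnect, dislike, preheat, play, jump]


Checking each word for prefix 'un':
  'redo' -> no (count: 0)
  'prepay' -> no (count: 0)
  'rebuild' -> no (count: 0)
  'disconnect' -> no (count: 0)
  'dislike' -> no (count: 0)
  'preheat' -> no (count: 0)
  'play' -> no (count: 0)
  'jump' -> no (count: 0)
Total with prefix 'un': 0

0


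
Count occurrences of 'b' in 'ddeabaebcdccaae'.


Scanning 'ddeabaebcdccaae' for 'b':
  Position 4: 'b' -> MATCH (count: 1)
  Position 7: 'b' -> MATCH (count: 2)
Total occurrences of 'b': 2

2


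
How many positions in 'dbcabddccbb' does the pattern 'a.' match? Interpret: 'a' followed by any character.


Pattern: a. means 'a' followed by any character.
Scanning 'dbcabddccbb' position-by-position:
  Pos 0: window 'db' -> no
  Pos 1: window 'bc' -> no
  Pos 2: window 'ca' -> no
  Pos 3: window 'ab' -> MATCH
  Pos 4: window 'bd' -> no
  Pos 5: window 'dd' -> no
  Pos 6: window 'dc' -> no
  Pos 7: window 'cc' -> no
  Pos 8: window 'cb' -> no
  Pos 9: window 'bb' -> no
  Pos 10: window 'b' -> no
Total matches: 1

1


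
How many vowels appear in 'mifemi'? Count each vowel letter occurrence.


Scanning each character of 'mifemi':
  Position 1: 'm' -> consonant (running count: 0)
  Position 2: 'i' -> vowel (running count: 1)
  Position 3: 'f' -> consonant (running count: 1)
  Position 4: 'e' -> vowel (running count: 2)
  Position 5: 'm' -> consonant (running count: 2)
  Position 6: 'i' -> vowel (running count: 3)
Total vowels: 3

3


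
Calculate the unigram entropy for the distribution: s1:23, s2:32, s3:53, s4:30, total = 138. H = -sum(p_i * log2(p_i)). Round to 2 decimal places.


Computing entropy H = -sum(p_i * log2(p_i)):
  s1: p = 23/138 = 0.1667, -p*log2(p) = 0.4308
  s2: p = 32/138 = 0.2319, -p*log2(p) = 0.4889
  s3: p = 53/138 = 0.3841, -p*log2(p) = 0.5302
  s4: p = 30/138 = 0.2174, -p*log2(p) = 0.4786
H = sum of terms = 1.9285
Rounded to 2 decimals: 1.93

1.93


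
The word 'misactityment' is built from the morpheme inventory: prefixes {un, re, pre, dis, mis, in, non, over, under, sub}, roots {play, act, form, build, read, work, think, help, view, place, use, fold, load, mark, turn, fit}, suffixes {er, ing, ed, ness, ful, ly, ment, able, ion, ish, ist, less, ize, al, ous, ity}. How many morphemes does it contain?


Segmenting 'misactityment' against the inventory:
  'mis' -> prefix (morpheme 1)
  'act' -> root (morpheme 2)
  'ity' -> suffix (morpheme 3)
  'ment' -> suffix (morpheme 4)
Total morphemes: 4

4


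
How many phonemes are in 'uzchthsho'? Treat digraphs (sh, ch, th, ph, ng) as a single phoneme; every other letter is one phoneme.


Parsing 'uzchthsho' greedily, digraphs first:
  'u' -> vowel phoneme (phonemes so far: 1)
  'z' -> consonant phoneme (phonemes so far: 2)
  'ch' -> digraph (1 consonant phoneme) (phonemes so far: 3)
  'th' -> digraph (1 consonant phoneme) (phonemes so far: 4)
  'sh' -> digraph (1 consonant phoneme) (phonemes so far: 5)
  'o' -> vowel phoneme (phonemes so far: 6)
Total phonemes: 6

6


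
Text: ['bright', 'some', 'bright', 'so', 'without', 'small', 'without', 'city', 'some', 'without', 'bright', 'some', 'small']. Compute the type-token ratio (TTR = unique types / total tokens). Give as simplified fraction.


Tokens: 13
Unique types: ('bright', 'city', 'small', 'so', 'some', 'without') = 6
TTR = 6/13
Already in lowest terms.

6/13


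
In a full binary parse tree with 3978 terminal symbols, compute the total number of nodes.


Leaf nodes (terminals): 3978
Internal nodes = n - 1 = 3978 - 1 = 3977
Total = leaves + internal = 3978 + 3977 = 7955

7955


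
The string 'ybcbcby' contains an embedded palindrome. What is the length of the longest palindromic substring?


Scanning 'ybcbcby' for palindromic substrings.
Substring at positions 0-6: 'ybcbcby'.
Check: reverse('ybcbcby') = 'ybcbcby' -> palindrome confirmed.
No longer palindromic substring exists; longest length = 7

7


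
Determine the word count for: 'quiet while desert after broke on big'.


Counting words by splitting on spaces:
  Word 1: 'quiet'
  Word 2: 'while'
  Word 3: 'desert'
  Word 4: 'after'
  Word 5: 'broke'
  Word 6: 'on'
  Word 7: 'big'
Total words: 7

7


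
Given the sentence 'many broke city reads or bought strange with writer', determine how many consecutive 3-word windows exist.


Word trigrams from [9] words:
  Trigram 1: (many broke city)
  Trigram 2: (broke city reads)
  Trigram 3: (city reads or)
  Trigram 4: (reads or bought)
  Trigram 5: (or bought strange)
  Trigram 6: (bought strange with)
  Trigram 7: (strange with writer)
Total word trigrams: 9 - 2 = 7

7


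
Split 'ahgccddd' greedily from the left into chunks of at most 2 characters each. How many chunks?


'ahgccddd' has 8 characters.
Chunking with max size 2:
  Chunk 1: 'ah' (positions 0-1)
  Chunk 2: 'gc' (positions 2-3)
  Chunk 3: 'cd' (positions 4-5)
  Chunk 4: 'dd' (positions 6-7)
Total chunks: ceil(8 / 2) = 4

4


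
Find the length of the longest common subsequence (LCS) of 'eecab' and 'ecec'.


DP table for LCS of 'eecab' and 'ecec':
       e  c  e  c
    0  0  0  0  0
  e 0  1  1  1  1
  e 0  1  1  2  2
  c 0  1  2  2  3
  a 0  1  2  2  3
  b 0  1  2  2  3
LCS: 'eec'
LCS length = 3

3


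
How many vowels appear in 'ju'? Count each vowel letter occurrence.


Scanning each character of 'ju':
  Position 1: 'j' -> consonant (running count: 0)
  Position 2: 'u' -> vowel (running count: 1)
Total vowels: 1

1


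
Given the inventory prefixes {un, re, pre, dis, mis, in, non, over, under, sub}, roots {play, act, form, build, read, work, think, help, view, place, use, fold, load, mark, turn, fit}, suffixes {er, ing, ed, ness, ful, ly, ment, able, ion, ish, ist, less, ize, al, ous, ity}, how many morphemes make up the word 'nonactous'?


Segmenting 'nonactous' against the inventory:
  'non' -> prefix (morpheme 1)
  'act' -> root (morpheme 2)
  'ous' -> suffix (morpheme 3)
Total morphemes: 3

3


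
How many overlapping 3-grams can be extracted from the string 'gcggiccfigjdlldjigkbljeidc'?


String 'gcggiccfigjdlldjigkbljeidc' has length L = 26.
Number of overlapping n-grams = L - n + 1
Substituting: 26 - 3 + 1 = 24

24


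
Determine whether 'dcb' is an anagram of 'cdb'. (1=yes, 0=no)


Sort characters of 'dcb': 'bcd'
Sort characters of 'cdb': 'bcd'
Sorted forms match -> they ARE anagrams
Result: 1

1


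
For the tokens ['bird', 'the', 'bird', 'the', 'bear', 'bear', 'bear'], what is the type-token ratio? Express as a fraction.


Tokens: 7
Unique types: ('bear', 'bird', 'the') = 3
TTR = 3/7
Already in lowest terms.

3/7


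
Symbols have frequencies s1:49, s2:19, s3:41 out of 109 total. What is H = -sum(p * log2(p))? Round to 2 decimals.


Computing entropy H = -sum(p_i * log2(p_i)):
  s1: p = 49/109 = 0.4495, -p*log2(p) = 0.5185
  s2: p = 19/109 = 0.1743, -p*log2(p) = 0.4393
  s3: p = 41/109 = 0.3761, -p*log2(p) = 0.5306
H = sum of terms = 1.4884
Rounded to 2 decimals: 1.49

1.49


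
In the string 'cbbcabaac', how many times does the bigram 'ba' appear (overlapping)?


Scanning 'cbbcabaac' for bigram 'ba':
  Position 0: 'cb' -> no
  Position 1: 'bb' -> no
  Position 2: 'bc' -> no
  Position 3: 'ca' -> no
  Position 4: 'ab' -> no
  Position 5: 'ba' -> MATCH
  Position 6: 'aa' -> no
  Position 7: 'ac' -> no
Total matches: 1

1


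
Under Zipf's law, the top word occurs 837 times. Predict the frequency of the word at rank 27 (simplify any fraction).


Zipf's law: freq(rank) = f1 / rank
f1 = 837, rank = 27
freq = 837 / 27
= 31

31


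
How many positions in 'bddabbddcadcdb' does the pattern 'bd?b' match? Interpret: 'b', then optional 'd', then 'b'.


Pattern: bd?b means 'b', then optional 'd', then 'b'.
Scanning 'bddabbddcadcdb' position-by-position:
  Pos 0: window 'bdd' -> no
  Pos 1: window 'dda' -> no
  Pos 2: window 'dab' -> no
  Pos 3: window 'abb' -> no
  Pos 4: window 'bbd' -> MATCH
  Pos 5: window 'bdd' -> no
  Pos 6: window 'ddc' -> no
  Pos 7: window 'dca' -> no
  Pos 8: window 'cad' -> no
  Pos 9: window 'adc' -> no
  Pos 10: window 'dcd' -> no
  Pos 11: window 'cdb' -> no
  Pos 12: window 'db' -> no
  Pos 13: window 'b' -> no
Total matches: 1

1


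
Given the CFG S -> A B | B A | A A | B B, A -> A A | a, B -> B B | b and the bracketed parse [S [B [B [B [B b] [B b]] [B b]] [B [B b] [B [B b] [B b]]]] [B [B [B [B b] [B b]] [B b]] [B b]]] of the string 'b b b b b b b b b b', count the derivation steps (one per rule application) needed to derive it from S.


Every bracketed nonterminal node [X ...] in the tree is produced by exactly one rule application.
Reading the tree off as a leftmost derivation:
  Step 1: S  =>  B B   (applied S -> B B)
  Step 2: B B  =>  B B B   (applied B -> B B)
  Step 3: B B B  =>  B B B B   (applied B -> B B)
  Step 4: B B B B  =>  B B B B B   (applied B -> B B)
  Step 5: B B B B B  =>  b B B B B   (applied B -> b)
  Step 6: b B B B B  =>  b b B B B   (applied B -> b)
  Step 7: b b B B B  =>  b b b B B   (applied B -> b)
  Step 8: b b b B B  =>  b b b B B B   (applied B -> B B)
  Step 9: b b b B B B  =>  b b b b B B   (applied B -> b)
  Step 10: b b b b B B  =>  b b b b B B B   (applied B -> B B)
  Step 11: b b b b B B B  =>  b b b b b B B   (applied B -> b)
  Step 12: b b b b b B B  =>  b b b b b b B   (applied B -> b)
  Step 13: b b b b b b B  =>  b b b b b b B B   (applied B -> B B)
  Step 14: b b b b b b B B  =>  b b b b b b B B B   (applied B -> B B)
  Step 15: b b b b b b B B B  =>  b b b b b b B B B B   (applied B -> B B)
  Step 16: b b b b b b B B B B  =>  b b b b b b b B B B   (applied B -> b)
  Step 17: b b b b b b b B B B  =>  b b b b b b b b B B   (applied B -> b)
  Step 18: b b b b b b b b B B  =>  b b b b b b b b b B   (applied B -> b)
  Step 19: b b b b b b b b b B  =>  b b b b b b b b b b   (applied B -> b)
Final yield: b b b b b b b b b b
Total rewrite steps: 19

19


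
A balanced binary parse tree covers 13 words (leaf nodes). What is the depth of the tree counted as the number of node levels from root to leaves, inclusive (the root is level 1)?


In a balanced binary tree with n leaves the deepest leaf is ceil(log2(n)) edges below the root,
so counting node levels inclusive of root and leaves gives ceil(log2(n)) + 1 levels.
log2(13) = 3.7004
ceil(3.7004) = 4
levels = 4 + 1 = 5

5


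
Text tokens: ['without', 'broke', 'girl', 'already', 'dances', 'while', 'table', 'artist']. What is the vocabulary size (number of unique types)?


Listing all tokens and tracking unique types:
  Token 1: 'without' -> NEW (unique so far: 1)
  Token 2: 'broke' -> NEW (unique so far: 2)
  Token 3: 'girl' -> NEW (unique so far: 3)
  Token 4: 'already' -> NEW (unique so far: 4)
  Token 5: 'dances' -> NEW (unique so far: 5)
  Token 6: 'while' -> NEW (unique so far: 6)
  Token 7: 'table' -> NEW (unique so far: 7)
  Token 8: 'artist' -> NEW (unique so far: 8)
Unique types: ('already', 'artist', 'broke', 'dances', 'girl', 'table', 'while', 'without')
Vocabulary size: 8

8


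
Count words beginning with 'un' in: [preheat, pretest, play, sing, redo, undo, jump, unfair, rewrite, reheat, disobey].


Checking each word for prefix 'un':
  'preheat' -> no (count: 0)
  'pretest' -> no (count: 0)
  'play' -> no (count: 0)
  'sing' -> no (count: 0)
  'redo' -> no (count: 0)
  'undo' -> YES, starts with 'un' (count: 1)
  'jump' -> no (count: 1)
  'unfair' -> YES, starts with 'un' (count: 2)
  'rewrite' -> no (count: 2)
  'reheat' -> no (count: 2)
  'disobey' -> no (count: 2)
Total with prefix 'un': 2

2


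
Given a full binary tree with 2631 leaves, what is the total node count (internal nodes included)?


Leaf nodes (terminals): 2631
Internal nodes = n - 1 = 2631 - 1 = 2630
Total = leaves + internal = 2631 + 2630 = 5261

5261


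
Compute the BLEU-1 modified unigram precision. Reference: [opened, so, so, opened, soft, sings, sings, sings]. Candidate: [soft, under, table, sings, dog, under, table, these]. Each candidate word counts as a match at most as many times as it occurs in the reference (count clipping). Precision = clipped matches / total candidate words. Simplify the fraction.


Reference word counts: {'opened': 2, 'sings': 3, 'so': 2, 'soft': 1}
Checking each candidate word (with clipping):
  'soft' -> in reference (ref count 1, used 1/1) -> match (matches: 1)
  'under' -> not in reference -> no match (matches: 1)
  'table' -> not in reference -> no match (matches: 1)
  'sings' -> in reference (ref count 3, used 1/3) -> match (matches: 2)
  'dog' -> not in reference -> no match (matches: 2)
  'under' -> not in reference -> no match (matches: 2)
  'table' -> not in reference -> no match (matches: 2)
  'these' -> not in reference -> no match (matches: 2)
Clipped matches: 2, Candidate length: 8
Precision = 2/8 = 1/4

1/4


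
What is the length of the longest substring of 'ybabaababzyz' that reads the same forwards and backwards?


Scanning 'ybabaababzyz' for palindromic substrings.
Substring at positions 1-8: 'babaabab'.
Check: reverse('babaabab') = 'babaabab' -> palindrome confirmed.
Neighbouring characters ('y' / 'z') break symmetry, so it cannot extend further.
No longer palindromic substring exists; longest length = 8

8


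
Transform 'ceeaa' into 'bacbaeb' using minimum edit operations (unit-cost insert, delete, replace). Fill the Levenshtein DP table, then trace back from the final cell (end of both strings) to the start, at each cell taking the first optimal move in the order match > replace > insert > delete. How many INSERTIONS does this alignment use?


Edit distance = 6. Backtracking from cell (5, 7) with preference match > replace > insert > delete,
then listing the resulting alignment 'ceeaa' -> 'bacbaeb' left to right:
  Step 1: insert 'b' [insertion #1]
  Step 2: insert 'a' [insertion #2]
  Step 3: keep 'c'
  Step 4: replace e->b
  Step 5: replace e->a
  Step 6: replace a->e
  Step 7: replace a->b
Total insertions: 2

2


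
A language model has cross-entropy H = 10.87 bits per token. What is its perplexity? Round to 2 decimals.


Perplexity formula: PP = 2^H
H = 10.87
PP = 2^10.87
Decompose: 2^10.87 = 2^10 * 2^0.87
2^10 = 1024, 2^0.87 ~ 1.8276629
PP ~ 1024 * 1.8276629 = 1871.5268096
Rounded to 2 decimals: 1871.53

1871.53


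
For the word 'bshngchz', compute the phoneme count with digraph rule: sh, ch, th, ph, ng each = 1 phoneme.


Parsing 'bshngchz' greedily, digraphs first:
  'b' -> consonant phoneme (phonemes so far: 1)
  'sh' -> digraph (1 consonant phoneme) (phonemes so far: 2)
  'ng' -> digraph (1 consonant phoneme) (phonemes so far: 3)
  'ch' -> digraph (1 consonant phoneme) (phonemes so far: 4)
  'z' -> consonant phoneme (phonemes so far: 5)
Total phonemes: 5

5


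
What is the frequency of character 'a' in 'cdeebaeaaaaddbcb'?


Scanning 'cdeebaeaaaaddbcb' for 'a':
  Position 5: 'a' -> MATCH (count: 1)
  Position 7: 'a' -> MATCH (count: 2)
  Position 8: 'a' -> MATCH (count: 3)
  Position 9: 'a' -> MATCH (count: 4)
  Position 10: 'a' -> MATCH (count: 5)
Total occurrences of 'a': 5

5


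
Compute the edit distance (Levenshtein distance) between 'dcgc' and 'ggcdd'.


Building DP table for s1='dcgc' (len 4) and s2='ggcdd' (len 5):
       g  g  c  d  d
    0  1  2  3  4  5
  d 1  1  2  3  3  4
  c 2  2  2  2  3  4
  g 3  2  2  3  3  4
  c 4  3  3  2  3  4
Edit distance = dp[4][5] = 4

4


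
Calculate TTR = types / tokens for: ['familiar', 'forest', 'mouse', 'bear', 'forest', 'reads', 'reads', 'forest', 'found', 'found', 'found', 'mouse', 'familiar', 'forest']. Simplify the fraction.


Tokens: 14
Unique types: ('bear', 'familiar', 'forest', 'found', 'mouse', 'reads') = 6
TTR = 6/14
Simplify: divide both by 2 -> 3/7
TTR = 3/7

3/7


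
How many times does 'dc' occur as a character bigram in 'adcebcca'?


Scanning 'adcebcca' for bigram 'dc':
  Position 0: 'ad' -> no
  Position 1: 'dc' -> MATCH
  Position 2: 'ce' -> no
  Position 3: 'eb' -> no
  Position 4: 'bc' -> no
  Position 5: 'cc' -> no
  Position 6: 'ca' -> no
Total matches: 1

1


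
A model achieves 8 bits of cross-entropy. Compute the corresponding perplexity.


Perplexity formula: PP = 2^H
H = 8
PP = 2^8
Steps: 2^1 = 2, 2^2 = 4, 2^3 = 8, 2^4 = 16, 2^5 = 32, 2^6 = 64, 2^7 = 128, 2^8 = 256
PP = 256

256


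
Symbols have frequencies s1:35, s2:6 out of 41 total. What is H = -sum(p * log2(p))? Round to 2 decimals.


Computing entropy H = -sum(p_i * log2(p_i)):
  s1: p = 35/41 = 0.8537, -p*log2(p) = 0.1949
  s2: p = 6/41 = 0.1463, -p*log2(p) = 0.4057
H = sum of terms = 0.6006
Rounded to 2 decimals: 0.60

0.60


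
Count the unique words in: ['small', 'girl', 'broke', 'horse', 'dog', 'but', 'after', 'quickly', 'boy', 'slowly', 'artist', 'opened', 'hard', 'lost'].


Listing all tokens and tracking unique types:
  Token 1: 'small' -> NEW (unique so far: 1)
  Token 2: 'girl' -> NEW (unique so far: 2)
  Token 3: 'broke' -> NEW (unique so far: 3)
  Token 4: 'horse' -> NEW (unique so far: 4)
  Token 5: 'dog' -> NEW (unique so far: 5)
  Token 6: 'but' -> NEW (unique so far: 6)
  Token 7: 'after' -> NEW (unique so far: 7)
  Token 8: 'quickly' -> NEW (unique so far: 8)
  Token 9: 'boy' -> NEW (unique so far: 9)
  Token 10: 'slowly' -> NEW (unique so far: 10)
  Token 11: 'artist' -> NEW (unique so far: 11)
  Token 12: 'opened' -> NEW (unique so far: 12)
  Token 13: 'hard' -> NEW (unique so far: 13)
  Token 14: 'lost' -> NEW (unique so far: 14)
Unique types: ('after', 'artist', 'boy', 'broke', 'but', 'dog', 'girl', 'hard', 'horse', 'lost', 'opened', 'quickly', 'slowly', 'small')
Vocabulary size: 14

14
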